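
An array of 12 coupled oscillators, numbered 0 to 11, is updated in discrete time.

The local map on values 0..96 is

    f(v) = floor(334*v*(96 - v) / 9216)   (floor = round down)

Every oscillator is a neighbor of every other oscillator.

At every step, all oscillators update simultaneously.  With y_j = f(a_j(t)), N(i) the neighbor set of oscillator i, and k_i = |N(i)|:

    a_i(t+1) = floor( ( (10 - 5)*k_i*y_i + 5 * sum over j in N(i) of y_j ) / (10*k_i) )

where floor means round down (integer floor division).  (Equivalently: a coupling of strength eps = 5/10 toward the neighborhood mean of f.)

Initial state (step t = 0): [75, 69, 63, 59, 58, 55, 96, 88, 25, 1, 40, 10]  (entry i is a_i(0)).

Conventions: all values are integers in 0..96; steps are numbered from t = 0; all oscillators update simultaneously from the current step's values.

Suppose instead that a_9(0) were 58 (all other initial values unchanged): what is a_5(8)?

Answer: a_5(8) = 80
Key observation: This trace re-runs the system from the modified initial state.

Derivation:
t=0: [75, 69, 63, 59, 58, 55, 96, 88, 25, 58, 40, 10]
t=1: [58, 63, 66, 68, 68, 69, 32, 44, 61, 68, 69, 46]
t=2: [76, 74, 72, 71, 71, 70, 73, 77, 75, 71, 70, 77]
t=3: [57, 59, 60, 61, 61, 62, 60, 56, 58, 61, 62, 56]
t=4: [79, 78, 78, 77, 77, 77, 78, 79, 78, 77, 77, 79]
t=5: [49, 50, 50, 51, 51, 51, 50, 49, 50, 51, 51, 49]
t=6: [83, 83, 83, 83, 83, 83, 83, 83, 83, 83, 83, 83]
t=7: [39, 39, 39, 39, 39, 39, 39, 39, 39, 39, 39, 39]
t=8: [80, 80, 80, 80, 80, 80, 80, 80, 80, 80, 80, 80]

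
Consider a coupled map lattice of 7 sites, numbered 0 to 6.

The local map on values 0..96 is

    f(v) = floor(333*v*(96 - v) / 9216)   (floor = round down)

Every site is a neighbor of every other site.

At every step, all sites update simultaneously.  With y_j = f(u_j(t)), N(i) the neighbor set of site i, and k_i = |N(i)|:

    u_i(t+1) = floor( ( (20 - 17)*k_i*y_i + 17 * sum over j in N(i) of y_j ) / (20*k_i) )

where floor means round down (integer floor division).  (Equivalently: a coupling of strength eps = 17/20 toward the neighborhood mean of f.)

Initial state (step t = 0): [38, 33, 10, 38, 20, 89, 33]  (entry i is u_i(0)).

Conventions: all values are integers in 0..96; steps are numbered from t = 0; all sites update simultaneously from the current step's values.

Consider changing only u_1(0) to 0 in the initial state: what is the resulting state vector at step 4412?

Simulating step by step:
t=0: [38, 0, 10, 38, 20, 89, 33]
t=1: [48, 48, 48, 48, 48, 48, 48]
t=2: [83, 83, 83, 83, 83, 83, 83]
t=3: [38, 38, 38, 38, 38, 38, 38]
t=4: [79, 79, 79, 79, 79, 79, 79]
t=5: [48, 48, 48, 48, 48, 48, 48]

Answer: [79, 79, 79, 79, 79, 79, 79]
Key observation: The state at step 1, [48, 48, 48, 48, 48, 48, 48], reappears at step 5: the system is in a cycle of period 4 from step 1 on.  Therefore the state at step 4412 equals the state at step 1 + ((4412 - 1) mod 4) = 4, which is [79, 79, 79, 79, 79, 79, 79].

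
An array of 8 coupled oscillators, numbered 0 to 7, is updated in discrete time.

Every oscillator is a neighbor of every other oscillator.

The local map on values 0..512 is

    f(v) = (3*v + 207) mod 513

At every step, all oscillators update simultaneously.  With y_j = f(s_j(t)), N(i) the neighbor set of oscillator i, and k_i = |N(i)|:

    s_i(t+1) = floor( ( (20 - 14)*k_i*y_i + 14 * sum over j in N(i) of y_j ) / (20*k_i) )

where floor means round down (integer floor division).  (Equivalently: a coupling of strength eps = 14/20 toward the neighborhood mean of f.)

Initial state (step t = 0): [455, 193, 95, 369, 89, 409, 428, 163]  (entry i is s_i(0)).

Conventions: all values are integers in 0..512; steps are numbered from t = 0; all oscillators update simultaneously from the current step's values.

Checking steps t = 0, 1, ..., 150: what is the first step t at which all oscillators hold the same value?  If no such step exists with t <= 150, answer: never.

Answer: 13
Key observation: Synchronization is absorbing here: once all oscillators are equal they stay equal, and step 13 is the first all-equal step.

Derivation:
t=0: [455, 193, 95, 369, 89, 409, 428, 163]  (not all equal)
t=1: [268, 316, 360, 319, 356, 343, 354, 298]  (not all equal)
t=2: [279, 206, 232, 207, 230, 222, 228, 195]  (not all equal)
t=3: [247, 306, 321, 306, 320, 315, 319, 299]  (not all equal)
t=4: [213, 145, 154, 145, 154, 151, 153, 141]  (not all equal)
t=5: [198, 157, 163, 157, 163, 161, 162, 155]  (not all equal)
t=6: [207, 183, 186, 183, 186, 185, 186, 181]  (not all equal)
t=7: [267, 252, 254, 252, 254, 254, 254, 251]  (not all equal)
t=8: [465, 456, 457, 456, 457, 457, 457, 456]  (not all equal)
t=9: [45, 39, 40, 39, 40, 40, 40, 39]  (not all equal)
t=10: [330, 327, 327, 327, 327, 327, 327, 327]  (not all equal)
t=11: [164, 162, 162, 162, 162, 162, 162, 162]  (not all equal)
t=12: [181, 180, 180, 180, 180, 180, 180, 180]  (not all equal)
t=13: [234, 234, 234, 234, 234, 234, 234, 234]  (all equal)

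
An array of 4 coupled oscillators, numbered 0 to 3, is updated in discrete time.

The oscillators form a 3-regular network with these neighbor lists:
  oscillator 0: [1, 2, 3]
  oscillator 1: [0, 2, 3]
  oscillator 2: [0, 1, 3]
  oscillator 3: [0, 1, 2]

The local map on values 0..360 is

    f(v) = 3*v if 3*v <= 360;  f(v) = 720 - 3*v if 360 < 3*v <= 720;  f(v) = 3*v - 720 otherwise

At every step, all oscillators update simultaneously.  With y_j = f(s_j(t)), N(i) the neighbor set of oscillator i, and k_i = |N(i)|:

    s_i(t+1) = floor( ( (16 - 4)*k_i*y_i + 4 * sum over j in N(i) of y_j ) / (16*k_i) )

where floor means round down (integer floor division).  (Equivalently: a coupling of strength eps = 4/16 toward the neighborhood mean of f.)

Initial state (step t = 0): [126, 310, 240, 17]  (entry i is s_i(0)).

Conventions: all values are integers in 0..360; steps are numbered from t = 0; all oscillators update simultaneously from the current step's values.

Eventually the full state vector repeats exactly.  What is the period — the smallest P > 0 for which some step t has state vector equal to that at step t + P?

Simulating step by step:
t=0: [126, 310, 240, 17]
t=1: [278, 190, 50, 84]
t=2: [131, 155, 155, 223]
t=3: [292, 244, 244, 108]
t=4: [146, 50, 50, 258]
t=5: [241, 153, 153, 89]
t=6: [68, 240, 240, 244]
t=7: [154, 18, 18, 26]
t=8: [209, 73, 73, 89]
t=9: [128, 212, 212, 244]
t=10: [267, 99, 99, 51]
t=11: [123, 267, 267, 171]
t=12: [294, 114, 114, 198]
t=13: [189, 309, 309, 165]
t=14: [168, 204, 204, 216]
t=15: [186, 114, 114, 90]
t=16: [201, 321, 321, 273]
t=17: [136, 220, 220, 124]
t=18: [273, 105, 105, 297]
t=19: [141, 285, 285, 189]
t=20: [258, 150, 150, 162]
t=21: [105, 249, 249, 225]
t=22: [244, 52, 52, 64]
t=23: [51, 147, 147, 171]
t=24: [178, 262, 262, 214]
t=25: [157, 77, 77, 85]
t=26: [246, 234, 234, 250]
t=27: [19, 19, 19, 27]
t=28: [59, 59, 59, 75]
t=29: [181, 181, 181, 213]
t=30: [169, 169, 169, 105]
t=31: [221, 221, 221, 289]
t=32: [64, 64, 64, 124]
t=33: [205, 205, 205, 309]
t=34: [113, 113, 113, 181]
t=35: [325, 325, 325, 217]
t=36: [239, 239, 239, 115]
t=37: [31, 31, 31, 259]
t=38: [90, 90, 90, 66]
t=39: [264, 264, 264, 216]
t=40: [72, 72, 72, 72]
t=41: [216, 216, 216, 216]
t=42: [72, 72, 72, 72]

Answer: 2
Key observation: The state at step 40, [72, 72, 72, 72], reappears at step 42 — and no state repeats earlier — so the cycle the system enters has period 2.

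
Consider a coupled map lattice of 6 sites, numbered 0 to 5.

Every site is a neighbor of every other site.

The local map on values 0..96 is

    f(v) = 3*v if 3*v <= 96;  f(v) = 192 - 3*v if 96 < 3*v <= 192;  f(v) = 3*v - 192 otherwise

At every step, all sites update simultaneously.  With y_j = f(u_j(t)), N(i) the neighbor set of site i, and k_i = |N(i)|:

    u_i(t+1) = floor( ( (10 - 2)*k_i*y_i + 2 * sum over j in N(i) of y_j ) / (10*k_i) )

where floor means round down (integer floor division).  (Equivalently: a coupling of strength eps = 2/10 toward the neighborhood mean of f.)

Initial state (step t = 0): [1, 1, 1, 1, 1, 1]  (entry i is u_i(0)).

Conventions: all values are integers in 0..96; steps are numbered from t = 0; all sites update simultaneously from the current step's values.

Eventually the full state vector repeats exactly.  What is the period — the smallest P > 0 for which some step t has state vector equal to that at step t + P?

Simulating step by step:
t=0: [1, 1, 1, 1, 1, 1]
t=1: [3, 3, 3, 3, 3, 3]
t=2: [9, 9, 9, 9, 9, 9]
t=3: [27, 27, 27, 27, 27, 27]
t=4: [81, 81, 81, 81, 81, 81]
t=5: [51, 51, 51, 51, 51, 51]
t=6: [39, 39, 39, 39, 39, 39]
t=7: [75, 75, 75, 75, 75, 75]
t=8: [33, 33, 33, 33, 33, 33]
t=9: [93, 93, 93, 93, 93, 93]
t=10: [87, 87, 87, 87, 87, 87]
t=11: [69, 69, 69, 69, 69, 69]
t=12: [15, 15, 15, 15, 15, 15]
t=13: [45, 45, 45, 45, 45, 45]
t=14: [57, 57, 57, 57, 57, 57]
t=15: [21, 21, 21, 21, 21, 21]
t=16: [63, 63, 63, 63, 63, 63]
t=17: [3, 3, 3, 3, 3, 3]

Answer: 16
Key observation: The state at step 1, [3, 3, 3, 3, 3, 3], reappears at step 17 — and no state repeats earlier — so the cycle the system enters has period 16.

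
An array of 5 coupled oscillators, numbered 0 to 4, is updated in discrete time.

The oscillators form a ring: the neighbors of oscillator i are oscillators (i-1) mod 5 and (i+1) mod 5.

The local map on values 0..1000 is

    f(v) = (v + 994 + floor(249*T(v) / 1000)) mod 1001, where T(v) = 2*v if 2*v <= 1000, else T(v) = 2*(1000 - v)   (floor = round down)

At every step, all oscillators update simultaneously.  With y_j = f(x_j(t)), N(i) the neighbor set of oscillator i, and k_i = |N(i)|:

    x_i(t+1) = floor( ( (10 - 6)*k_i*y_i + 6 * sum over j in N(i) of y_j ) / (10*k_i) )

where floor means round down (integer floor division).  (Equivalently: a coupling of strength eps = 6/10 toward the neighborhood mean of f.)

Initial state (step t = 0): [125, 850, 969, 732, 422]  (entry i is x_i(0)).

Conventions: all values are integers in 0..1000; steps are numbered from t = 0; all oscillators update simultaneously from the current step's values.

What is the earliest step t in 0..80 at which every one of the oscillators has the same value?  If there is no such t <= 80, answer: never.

Answer: 7
Key observation: Synchronization is absorbing here: once all oscillators are equal they stay equal, and step 7 is the first all-equal step.

Derivation:
t=0: [125, 850, 969, 732, 422]  (not all equal)
t=1: [534, 713, 923, 823, 561]  (not all equal)
t=2: [789, 853, 907, 879, 807]  (not all equal)
t=3: [899, 917, 933, 925, 904]  (not all equal)
t=4: [945, 950, 955, 952, 946]  (not all equal)
t=5: [965, 967, 968, 967, 965]  (not all equal)
t=6: [975, 975, 976, 975, 975]  (not all equal)
t=7: [980, 980, 980, 980, 980]  (all equal)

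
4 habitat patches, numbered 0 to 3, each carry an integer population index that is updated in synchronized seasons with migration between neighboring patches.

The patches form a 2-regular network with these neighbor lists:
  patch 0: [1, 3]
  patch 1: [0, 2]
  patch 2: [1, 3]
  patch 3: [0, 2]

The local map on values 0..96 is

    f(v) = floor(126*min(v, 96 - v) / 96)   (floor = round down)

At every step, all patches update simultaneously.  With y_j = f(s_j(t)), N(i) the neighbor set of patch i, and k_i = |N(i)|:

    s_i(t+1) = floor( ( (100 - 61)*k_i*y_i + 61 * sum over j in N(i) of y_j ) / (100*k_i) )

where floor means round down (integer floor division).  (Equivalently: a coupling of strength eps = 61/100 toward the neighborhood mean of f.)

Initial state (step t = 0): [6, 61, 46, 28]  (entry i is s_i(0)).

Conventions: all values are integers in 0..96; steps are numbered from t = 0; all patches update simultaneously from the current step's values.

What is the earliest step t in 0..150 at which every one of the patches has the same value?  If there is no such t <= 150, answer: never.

Answer: 6
Key observation: Synchronization is absorbing here: once all patches are equal they stay equal, and step 6 is the first all-equal step.

Derivation:
t=0: [6, 61, 46, 28]  (not all equal)
t=1: [27, 37, 48, 34]  (not all equal)
t=2: [41, 48, 52, 47]  (not all equal)
t=3: [58, 58, 60, 57]  (not all equal)
t=4: [49, 48, 48, 49]  (not all equal)
t=5: [61, 62, 62, 61]  (not all equal)
t=6: [44, 44, 44, 44]  (all equal)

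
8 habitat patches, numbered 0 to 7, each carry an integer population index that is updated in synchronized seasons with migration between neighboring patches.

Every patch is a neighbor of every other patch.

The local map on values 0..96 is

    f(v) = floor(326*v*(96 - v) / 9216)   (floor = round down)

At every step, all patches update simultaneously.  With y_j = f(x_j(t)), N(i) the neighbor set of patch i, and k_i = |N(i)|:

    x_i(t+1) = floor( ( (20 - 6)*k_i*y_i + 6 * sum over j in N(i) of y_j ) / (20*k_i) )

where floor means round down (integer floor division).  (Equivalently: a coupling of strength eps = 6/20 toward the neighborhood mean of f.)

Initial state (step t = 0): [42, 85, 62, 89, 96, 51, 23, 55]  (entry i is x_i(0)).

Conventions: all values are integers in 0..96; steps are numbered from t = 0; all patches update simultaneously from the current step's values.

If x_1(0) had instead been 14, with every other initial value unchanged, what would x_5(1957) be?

Answer: x_5(1957) = 81
Key observation: The state at step 17, [81, 81, 81, 81, 81, 81, 81, 81], reappears at step 21: the system is in a cycle of period 4 from step 17 on.  Therefore the state at step 1957 equals the state at step 17 + ((1957 - 17) mod 4) = 17, which is [81, 81, 81, 81, 81, 81, 81, 81].

Derivation:
t=0: [42, 14, 62, 89, 96, 51, 23, 55]
t=1: [71, 44, 67, 33, 18, 71, 57, 70]
t=2: [63, 75, 67, 70, 55, 63, 74, 65]
t=3: [71, 59, 67, 65, 75, 71, 60, 69]
t=4: [63, 73, 67, 69, 59, 63, 72, 65]
t=5: [71, 62, 68, 66, 74, 71, 63, 70]
t=6: [63, 71, 66, 68, 60, 63, 70, 64]
t=7: [71, 64, 69, 67, 73, 71, 65, 71]
t=8: [63, 69, 65, 67, 61, 63, 68, 63]
t=9: [72, 66, 70, 68, 73, 72, 68, 72]
t=10: [61, 67, 63, 65, 60, 61, 65, 61]
t=11: [74, 69, 73, 71, 74, 74, 71, 74]
t=12: [57, 63, 59, 61, 57, 57, 61, 57]
t=13: [77, 74, 76, 75, 77, 77, 75, 77]
t=14: [51, 55, 53, 54, 51, 51, 54, 51]
t=15: [80, 79, 80, 80, 80, 80, 80, 80]
t=16: [45, 46, 45, 45, 45, 45, 45, 45]
t=17: [81, 81, 81, 81, 81, 81, 81, 81]
t=18: [42, 42, 42, 42, 42, 42, 42, 42]
t=19: [80, 80, 80, 80, 80, 80, 80, 80]
t=20: [45, 45, 45, 45, 45, 45, 45, 45]
t=21: [81, 81, 81, 81, 81, 81, 81, 81]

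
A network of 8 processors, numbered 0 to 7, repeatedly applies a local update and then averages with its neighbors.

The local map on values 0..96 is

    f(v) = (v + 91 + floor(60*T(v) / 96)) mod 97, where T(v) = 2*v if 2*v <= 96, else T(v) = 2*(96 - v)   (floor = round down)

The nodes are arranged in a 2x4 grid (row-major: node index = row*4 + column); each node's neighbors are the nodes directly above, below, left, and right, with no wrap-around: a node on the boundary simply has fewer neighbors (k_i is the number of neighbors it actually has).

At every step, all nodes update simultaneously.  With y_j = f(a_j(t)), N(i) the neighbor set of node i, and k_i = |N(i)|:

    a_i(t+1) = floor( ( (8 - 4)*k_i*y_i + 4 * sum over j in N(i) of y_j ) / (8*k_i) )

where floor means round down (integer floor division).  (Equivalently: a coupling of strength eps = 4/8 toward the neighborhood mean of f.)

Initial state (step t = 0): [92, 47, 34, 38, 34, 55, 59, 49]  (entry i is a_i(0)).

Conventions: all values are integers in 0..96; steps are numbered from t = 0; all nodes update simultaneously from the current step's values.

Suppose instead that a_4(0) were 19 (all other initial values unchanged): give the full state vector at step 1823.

Simulating step by step:
t=0: [92, 47, 34, 38, 19, 55, 59, 49]
t=1: [55, 28, 48, 58, 41, 8, 13, 22]
t=2: [37, 31, 16, 13, 46, 33, 21, 27]
t=3: [54, 60, 36, 32, 36, 51, 45, 43]
t=4: [20, 14, 64, 74, 39, 30, 75, 85]
t=5: [46, 29, 36, 70, 65, 64, 73, 93]
t=6: [14, 42, 79, 89, 0, 26, 75, 92]
t=7: [57, 72, 92, 91, 64, 71, 87, 92]
t=8: [25, 79, 92, 91, 25, 79, 92, 91]
t=9: [61, 86, 91, 91, 61, 86, 91, 91]
t=10: [23, 76, 91, 91, 23, 76, 91, 91]
t=11: [57, 86, 91, 91, 57, 86, 91, 91]
t=12: [24, 76, 91, 91, 24, 76, 91, 91]
t=13: [59, 86, 91, 91, 59, 86, 91, 91]
t=14: [24, 76, 91, 91, 24, 76, 91, 91]

Answer: [59, 86, 91, 91, 59, 86, 91, 91]
Key observation: The state at step 12, [24, 76, 91, 91, 24, 76, 91, 91], reappears at step 14: the system is in a cycle of period 2 from step 12 on.  Therefore the state at step 1823 equals the state at step 12 + ((1823 - 12) mod 2) = 13, which is [59, 86, 91, 91, 59, 86, 91, 91].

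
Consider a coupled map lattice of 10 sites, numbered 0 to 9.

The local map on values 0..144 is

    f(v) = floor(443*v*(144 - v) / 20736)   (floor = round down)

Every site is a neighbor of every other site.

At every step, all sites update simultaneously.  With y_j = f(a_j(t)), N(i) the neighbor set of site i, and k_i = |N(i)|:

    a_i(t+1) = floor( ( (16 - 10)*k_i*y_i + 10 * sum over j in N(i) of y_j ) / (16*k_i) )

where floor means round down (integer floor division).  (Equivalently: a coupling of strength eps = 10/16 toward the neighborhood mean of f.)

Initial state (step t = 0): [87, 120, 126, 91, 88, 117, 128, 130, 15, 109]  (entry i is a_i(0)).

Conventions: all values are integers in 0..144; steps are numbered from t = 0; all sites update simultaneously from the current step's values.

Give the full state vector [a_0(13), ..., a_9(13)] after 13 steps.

Simulating step by step:
t=0: [87, 120, 126, 91, 88, 117, 128, 130, 15, 109]
t=1: [80, 66, 62, 79, 80, 68, 61, 59, 60, 72]
t=2: [108, 108, 108, 108, 108, 109, 108, 108, 108, 109]
t=3: [82, 82, 82, 82, 82, 82, 82, 82, 82, 82]
t=4: [108, 108, 108, 108, 108, 108, 108, 108, 108, 108]
t=5: [83, 83, 83, 83, 83, 83, 83, 83, 83, 83]
t=6: [108, 108, 108, 108, 108, 108, 108, 108, 108, 108]
t=7: [83, 83, 83, 83, 83, 83, 83, 83, 83, 83]
t=8: [108, 108, 108, 108, 108, 108, 108, 108, 108, 108]
t=9: [83, 83, 83, 83, 83, 83, 83, 83, 83, 83]
t=10: [108, 108, 108, 108, 108, 108, 108, 108, 108, 108]
t=11: [83, 83, 83, 83, 83, 83, 83, 83, 83, 83]
t=12: [108, 108, 108, 108, 108, 108, 108, 108, 108, 108]
t=13: [83, 83, 83, 83, 83, 83, 83, 83, 83, 83]

Answer: [83, 83, 83, 83, 83, 83, 83, 83, 83, 83]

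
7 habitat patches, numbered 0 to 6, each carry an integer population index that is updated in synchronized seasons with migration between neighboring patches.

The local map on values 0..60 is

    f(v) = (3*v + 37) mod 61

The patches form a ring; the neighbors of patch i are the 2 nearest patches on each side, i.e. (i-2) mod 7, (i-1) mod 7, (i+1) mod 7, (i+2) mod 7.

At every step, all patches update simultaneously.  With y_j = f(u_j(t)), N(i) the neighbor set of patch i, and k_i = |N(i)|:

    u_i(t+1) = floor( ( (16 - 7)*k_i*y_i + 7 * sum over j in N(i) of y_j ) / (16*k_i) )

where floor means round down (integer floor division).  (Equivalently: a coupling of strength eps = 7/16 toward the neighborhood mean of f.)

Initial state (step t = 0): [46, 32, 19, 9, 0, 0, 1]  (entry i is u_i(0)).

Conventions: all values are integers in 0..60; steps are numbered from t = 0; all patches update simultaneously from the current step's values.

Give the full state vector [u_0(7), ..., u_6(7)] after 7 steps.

Answer: [15, 27, 19, 11, 17, 15, 35]

Derivation:
t=0: [46, 32, 19, 9, 0, 0, 1]
t=1: [43, 20, 29, 14, 33, 35, 37]
t=2: [33, 30, 13, 18, 15, 22, 27]
t=3: [20, 15, 16, 25, 27, 36, 41]
t=4: [31, 28, 31, 42, 46, 32, 36]
t=5: [15, 42, 22, 37, 38, 19, 27]
t=6: [30, 39, 36, 30, 33, 33, 45]
t=7: [15, 27, 19, 11, 17, 15, 35]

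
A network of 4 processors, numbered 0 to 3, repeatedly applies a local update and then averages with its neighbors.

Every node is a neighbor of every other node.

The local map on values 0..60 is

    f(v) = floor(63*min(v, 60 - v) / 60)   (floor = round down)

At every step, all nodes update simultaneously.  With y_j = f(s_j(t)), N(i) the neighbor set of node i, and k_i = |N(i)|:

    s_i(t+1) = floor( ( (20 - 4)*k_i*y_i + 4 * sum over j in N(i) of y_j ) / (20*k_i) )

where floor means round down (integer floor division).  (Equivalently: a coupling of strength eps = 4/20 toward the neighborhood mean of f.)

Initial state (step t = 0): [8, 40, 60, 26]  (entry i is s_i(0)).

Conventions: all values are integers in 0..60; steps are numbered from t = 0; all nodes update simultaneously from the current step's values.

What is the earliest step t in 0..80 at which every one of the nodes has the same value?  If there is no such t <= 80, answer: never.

Answer: 11
Key observation: Synchronization is absorbing here: once all nodes are equal they stay equal, and step 11 is the first all-equal step.

Derivation:
t=0: [8, 40, 60, 26]  (not all equal)
t=1: [9, 19, 3, 23]  (not all equal)
t=2: [10, 17, 5, 21]  (not all equal)
t=3: [10, 16, 7, 19]  (not all equal)
t=4: [10, 15, 8, 17]  (not all equal)
t=5: [10, 14, 9, 15]  (not all equal)
t=6: [10, 13, 9, 14]  (not all equal)
t=7: [10, 12, 9, 13]  (not all equal)
t=8: [10, 11, 9, 12]  (not all equal)
t=9: [10, 10, 9, 11]  (not all equal)
t=10: [10, 10, 9, 10]  (not all equal)
t=11: [9, 9, 9, 9]  (all equal)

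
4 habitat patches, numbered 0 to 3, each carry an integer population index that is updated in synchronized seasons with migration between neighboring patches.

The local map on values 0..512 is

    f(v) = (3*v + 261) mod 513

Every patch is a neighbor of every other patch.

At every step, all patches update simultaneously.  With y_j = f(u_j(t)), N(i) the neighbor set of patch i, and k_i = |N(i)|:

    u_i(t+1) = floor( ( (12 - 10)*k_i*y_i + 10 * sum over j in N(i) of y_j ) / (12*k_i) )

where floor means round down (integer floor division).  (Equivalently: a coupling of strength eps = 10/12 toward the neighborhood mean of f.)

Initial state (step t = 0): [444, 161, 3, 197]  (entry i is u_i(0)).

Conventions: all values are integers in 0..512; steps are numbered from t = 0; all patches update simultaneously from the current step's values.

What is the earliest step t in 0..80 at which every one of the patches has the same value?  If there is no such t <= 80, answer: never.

Simulating step by step:
t=0: [444, 161, 3, 197]  (not all equal)
t=1: [242, 222, 218, 210]  (not all equal)
t=2: [410, 417, 418, 421]  (not all equal)
t=3: [486, 484, 484, 483]  (not all equal)
t=4: [174, 174, 174, 175]  (not all equal)
t=5: [270, 270, 270, 270]  (all equal)

Answer: 5
Key observation: Synchronization is absorbing here: once all patches are equal they stay equal, and step 5 is the first all-equal step.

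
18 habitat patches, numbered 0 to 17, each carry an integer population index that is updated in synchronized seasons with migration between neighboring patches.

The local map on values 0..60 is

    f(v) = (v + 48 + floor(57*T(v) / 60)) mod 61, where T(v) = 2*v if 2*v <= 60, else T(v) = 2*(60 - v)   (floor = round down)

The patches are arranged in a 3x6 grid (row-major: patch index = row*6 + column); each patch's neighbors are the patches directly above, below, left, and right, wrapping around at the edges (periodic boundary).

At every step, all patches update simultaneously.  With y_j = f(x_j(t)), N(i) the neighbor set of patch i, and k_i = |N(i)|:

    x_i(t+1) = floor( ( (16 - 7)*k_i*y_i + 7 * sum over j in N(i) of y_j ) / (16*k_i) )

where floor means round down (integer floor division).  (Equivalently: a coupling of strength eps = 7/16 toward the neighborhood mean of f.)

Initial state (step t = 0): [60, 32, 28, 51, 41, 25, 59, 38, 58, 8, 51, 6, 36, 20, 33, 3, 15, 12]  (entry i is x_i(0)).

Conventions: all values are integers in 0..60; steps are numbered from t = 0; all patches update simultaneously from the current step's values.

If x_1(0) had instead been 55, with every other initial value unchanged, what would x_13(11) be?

Simulating step by step:
t=0: [60, 55, 28, 51, 41, 25, 59, 38, 58, 8, 51, 6, 36, 20, 33, 3, 15, 12]
t=1: [44, 40, 21, 39, 23, 41, 33, 23, 30, 29, 36, 22, 21, 33, 22, 42, 31, 22]
t=2: [7, 14, 34, 14, 32, 18, 22, 33, 24, 8, 17, 35, 34, 22, 36, 9, 19, 40]
t=3: [17, 23, 17, 19, 21, 25, 31, 25, 35, 20, 28, 18, 17, 33, 17, 16, 30, 12]
t=4: [37, 45, 35, 41, 39, 48, 25, 42, 23, 35, 19, 32, 28, 25, 29, 33, 19, 27]
t=5: [23, 41, 18, 4, 18, 34, 36, 26, 32, 16, 30, 23, 17, 41, 19, 12, 30, 15]
t=6: [35, 12, 34, 47, 32, 24, 19, 3, 18, 29, 22, 36, 30, 10, 31, 27, 18, 29]
t=7: [18, 21, 19, 36, 28, 35, 32, 44, 31, 22, 35, 21, 15, 20, 14, 15, 30, 18]
t=8: [32, 40, 33, 18, 7, 18, 18, 12, 19, 34, 17, 33, 31, 36, 29, 27, 16, 32]
t=9: [16, 7, 16, 25, 20, 26, 27, 21, 29, 18, 26, 19, 14, 9, 12, 12, 24, 16]
t=10: [22, 17, 29, 48, 38, 17, 18, 30, 20, 31, 20, 27, 24, 18, 20, 30, 42, 32]
t=11: [46, 32, 25, 36, 18, 27, 35, 24, 34, 24, 27, 16, 46, 38, 37, 20, 9, 16]

Answer: x_13(11) = 38
Key observation: This trace re-runs the system from the modified initial state.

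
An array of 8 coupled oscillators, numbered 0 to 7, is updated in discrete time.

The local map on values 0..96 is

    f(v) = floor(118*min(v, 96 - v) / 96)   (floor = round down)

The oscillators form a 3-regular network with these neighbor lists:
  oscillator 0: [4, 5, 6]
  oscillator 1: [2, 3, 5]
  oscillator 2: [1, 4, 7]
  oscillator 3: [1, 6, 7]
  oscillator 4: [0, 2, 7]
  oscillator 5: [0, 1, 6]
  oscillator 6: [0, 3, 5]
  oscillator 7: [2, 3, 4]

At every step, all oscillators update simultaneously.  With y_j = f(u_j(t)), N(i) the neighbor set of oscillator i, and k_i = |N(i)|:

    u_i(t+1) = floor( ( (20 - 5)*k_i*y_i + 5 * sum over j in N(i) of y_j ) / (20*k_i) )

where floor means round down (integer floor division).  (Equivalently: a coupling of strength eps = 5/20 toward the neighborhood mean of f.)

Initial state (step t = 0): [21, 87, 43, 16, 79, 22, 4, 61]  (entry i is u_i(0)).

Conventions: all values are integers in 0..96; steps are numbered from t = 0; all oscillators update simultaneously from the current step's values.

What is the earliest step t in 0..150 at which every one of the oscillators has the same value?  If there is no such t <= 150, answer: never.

Simulating step by step:
t=0: [21, 87, 43, 16, 79, 22, 4, 61]  (not all equal)
t=1: [23, 16, 45, 19, 25, 23, 8, 39]  (not all equal)
t=2: [26, 23, 49, 23, 33, 25, 13, 44]  (not all equal)
t=3: [30, 30, 52, 29, 41, 28, 18, 50]  (not all equal)
t=4: [35, 37, 52, 35, 49, 33, 25, 53]  (not all equal)
t=5: [42, 45, 53, 42, 55, 39, 33, 51]  (not all equal)
t=6: [49, 53, 52, 50, 50, 47, 42, 54]  (not all equal)
t=7: [56, 52, 53, 54, 55, 56, 52, 52]  (not all equal)
t=8: [49, 53, 52, 51, 50, 49, 52, 53]  (not all equal)
t=9: [56, 52, 53, 54, 55, 56, 54, 52]  (not all equal)
t=10: [49, 53, 52, 51, 50, 49, 50, 53]  (not all equal)
t=11: [56, 52, 53, 54, 55, 56, 56, 52]  (not all equal)
t=12: [49, 53, 52, 51, 50, 49, 49, 53]  (not all equal)
t=13: [56, 52, 53, 54, 55, 56, 56, 52]  (not all equal)

Answer: never
Key observation: The state at step 11 reappears at step 13 — the system is in a cycle of period 2 from step 11 on.  No step 0..13 is synchronized, and the cycle repeats forever, so no step up to 150 (or ever) has all oscillators equal.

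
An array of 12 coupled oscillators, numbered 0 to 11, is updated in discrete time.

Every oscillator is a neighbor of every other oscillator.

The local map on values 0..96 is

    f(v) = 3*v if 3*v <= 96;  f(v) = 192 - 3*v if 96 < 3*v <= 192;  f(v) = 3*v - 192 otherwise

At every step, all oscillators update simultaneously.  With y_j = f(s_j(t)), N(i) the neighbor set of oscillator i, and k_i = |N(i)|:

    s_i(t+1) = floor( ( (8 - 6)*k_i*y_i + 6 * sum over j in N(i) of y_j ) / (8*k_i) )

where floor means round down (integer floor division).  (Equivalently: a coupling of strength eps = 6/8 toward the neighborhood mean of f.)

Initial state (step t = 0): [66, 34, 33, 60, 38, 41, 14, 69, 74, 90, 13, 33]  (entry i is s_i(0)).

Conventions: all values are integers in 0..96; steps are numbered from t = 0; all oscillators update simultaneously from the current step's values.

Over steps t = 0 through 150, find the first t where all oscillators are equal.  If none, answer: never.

Simulating step by step:
t=0: [66, 34, 33, 60, 38, 41, 14, 69, 74, 90, 13, 33]  (not all equal)
t=1: [45, 60, 60, 46, 58, 56, 51, 46, 49, 58, 51, 60]  (not all equal)
t=2: [36, 28, 28, 36, 29, 30, 33, 36, 34, 29, 33, 28]  (not all equal)
t=3: [86, 86, 86, 86, 87, 87, 88, 86, 87, 87, 88, 86]  (not all equal)
t=4: [67, 67, 67, 67, 68, 68, 68, 67, 68, 68, 68, 67]  (not all equal)
t=5: [10, 10, 10, 10, 10, 10, 10, 10, 10, 10, 10, 10]  (all equal)

Answer: 5
Key observation: Synchronization is absorbing here: once all oscillators are equal they stay equal, and step 5 is the first all-equal step.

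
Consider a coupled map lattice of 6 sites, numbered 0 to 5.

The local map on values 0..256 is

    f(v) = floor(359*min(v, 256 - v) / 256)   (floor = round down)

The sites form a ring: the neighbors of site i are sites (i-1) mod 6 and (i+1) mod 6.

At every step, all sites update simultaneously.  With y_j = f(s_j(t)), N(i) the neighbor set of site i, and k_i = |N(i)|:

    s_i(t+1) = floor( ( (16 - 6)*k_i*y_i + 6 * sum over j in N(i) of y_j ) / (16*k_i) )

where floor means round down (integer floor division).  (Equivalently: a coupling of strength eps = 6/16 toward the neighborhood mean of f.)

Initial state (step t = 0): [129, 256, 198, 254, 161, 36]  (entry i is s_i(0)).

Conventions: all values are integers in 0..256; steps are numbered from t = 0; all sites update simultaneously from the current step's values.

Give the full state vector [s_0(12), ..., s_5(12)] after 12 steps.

Simulating step by step:
t=0: [129, 256, 198, 254, 161, 36]
t=1: [120, 48, 51, 41, 92, 89]
t=2: [140, 86, 67, 73, 114, 133]
t=3: [156, 122, 99, 111, 150, 167]
t=4: [142, 159, 147, 150, 144, 131]
t=5: [157, 143, 148, 150, 158, 168]
t=6: [138, 152, 151, 146, 136, 128]
t=7: [163, 149, 147, 155, 167, 174]
t=8: [130, 146, 149, 139, 125, 118]
t=9: [169, 157, 153, 163, 171, 168]
t=10: [125, 136, 140, 130, 121, 122]
t=11: [172, 168, 165, 172, 170, 171]
t=12: [118, 122, 124, 119, 119, 118]

Answer: [118, 122, 124, 119, 119, 118]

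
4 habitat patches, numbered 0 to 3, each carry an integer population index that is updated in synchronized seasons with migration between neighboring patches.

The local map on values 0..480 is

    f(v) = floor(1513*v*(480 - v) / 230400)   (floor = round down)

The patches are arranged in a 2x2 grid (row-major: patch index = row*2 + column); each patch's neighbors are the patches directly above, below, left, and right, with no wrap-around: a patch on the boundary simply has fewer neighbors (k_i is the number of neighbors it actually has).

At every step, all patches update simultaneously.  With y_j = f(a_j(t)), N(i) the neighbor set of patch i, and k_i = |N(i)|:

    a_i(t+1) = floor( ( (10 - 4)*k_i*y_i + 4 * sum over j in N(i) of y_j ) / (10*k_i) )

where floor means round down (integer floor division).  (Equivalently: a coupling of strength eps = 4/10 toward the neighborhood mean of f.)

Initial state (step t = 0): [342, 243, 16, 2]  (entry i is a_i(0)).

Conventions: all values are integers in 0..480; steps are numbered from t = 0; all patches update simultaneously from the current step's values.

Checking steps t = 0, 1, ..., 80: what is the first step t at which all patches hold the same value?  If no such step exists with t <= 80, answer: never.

Simulating step by step:
t=0: [342, 243, 16, 2]  (not all equal)
t=1: [270, 289, 91, 88]  (not all equal)
t=2: [342, 336, 258, 254]  (not all equal)
t=3: [324, 327, 362, 364]  (not all equal)
t=4: [320, 318, 289, 287]  (not all equal)
t=5: [341, 342, 357, 357]  (not all equal)
t=6: [306, 305, 292, 292]  (not all equal)
t=7: [351, 351, 357, 358]  (not all equal)
t=8: [295, 294, 289, 288]  (not all equal)
t=9: [359, 359, 361, 362]  (not all equal)
t=10: [284, 284, 282, 281]  (not all equal)
t=11: [365, 365, 366, 366]  (not all equal)
t=12: [274, 274, 273, 273]  (not all equal)
t=13: [370, 370, 370, 370]  (all equal)

Answer: 13
Key observation: Synchronization is absorbing here: once all patches are equal they stay equal, and step 13 is the first all-equal step.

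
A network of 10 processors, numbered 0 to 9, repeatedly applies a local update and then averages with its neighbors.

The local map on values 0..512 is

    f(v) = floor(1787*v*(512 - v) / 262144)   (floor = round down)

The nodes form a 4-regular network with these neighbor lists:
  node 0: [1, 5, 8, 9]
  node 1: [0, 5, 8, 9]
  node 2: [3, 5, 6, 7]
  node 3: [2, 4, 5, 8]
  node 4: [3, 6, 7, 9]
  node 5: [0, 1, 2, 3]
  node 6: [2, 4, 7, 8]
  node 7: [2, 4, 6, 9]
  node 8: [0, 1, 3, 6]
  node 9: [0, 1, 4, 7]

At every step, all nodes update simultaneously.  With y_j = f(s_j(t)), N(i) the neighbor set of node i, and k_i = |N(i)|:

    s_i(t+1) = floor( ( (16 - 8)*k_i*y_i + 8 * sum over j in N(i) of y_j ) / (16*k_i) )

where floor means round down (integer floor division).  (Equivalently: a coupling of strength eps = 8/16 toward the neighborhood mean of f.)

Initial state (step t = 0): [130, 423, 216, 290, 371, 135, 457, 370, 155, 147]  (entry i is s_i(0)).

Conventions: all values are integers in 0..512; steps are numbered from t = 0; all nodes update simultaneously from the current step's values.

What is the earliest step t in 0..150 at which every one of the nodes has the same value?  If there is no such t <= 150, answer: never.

Simulating step by step:
t=0: [130, 423, 216, 290, 371, 135, 457, 370, 155, 147]  (not all equal)
t=1: [337, 306, 381, 408, 344, 356, 276, 344, 338, 346]  (not all equal)
t=2: [400, 410, 358, 333, 386, 371, 412, 392, 395, 397]  (not all equal)
t=3: [310, 303, 357, 375, 330, 349, 307, 322, 317, 310]  (not all equal)
t=4: [421, 423, 386, 374, 407, 391, 417, 413, 415, 423]  (not all equal)
t=5: [269, 267, 318, 327, 289, 310, 281, 282, 279, 263]  (not all equal)
t=6: [442, 442, 425, 422, 437, 428, 439, 439, 439, 444]  (not all equal)
t=7: [214, 214, 243, 246, 223, 238, 222, 221, 221, 210]  (not all equal)
t=8: [435, 435, 443, 443, 438, 441, 439, 438, 438, 434]  (not all equal)
t=9: [225, 225, 211, 211, 219, 215, 217, 219, 220, 227]  (not all equal)
t=10: [439, 439, 433, 433, 436, 435, 435, 436, 437, 439]  (not all equal)
t=11: [219, 219, 230, 230, 225, 226, 227, 225, 223, 219]  (not all equal)
t=12: [437, 437, 441, 441, 440, 439, 440, 440, 439, 437]  (not all equal)
t=13: [221, 221, 214, 214, 215, 218, 215, 215, 218, 221]  (not all equal)
t=14: [437, 437, 434, 434, 435, 436, 435, 435, 436, 437]  (not all equal)
t=15: [223, 223, 228, 228, 227, 225, 227, 227, 225, 224]  (not all equal)
t=16: [439, 439, 440, 440, 440, 440, 440, 440, 440, 439]  (not all equal)
t=17: [217, 217, 215, 215, 215, 215, 215, 215, 215, 217]  (not all equal)
t=18: [435, 435, 435, 435, 435, 435, 435, 435, 435, 435]  (all equal)

Answer: 18
Key observation: Synchronization is absorbing here: once all nodes are equal they stay equal, and step 18 is the first all-equal step.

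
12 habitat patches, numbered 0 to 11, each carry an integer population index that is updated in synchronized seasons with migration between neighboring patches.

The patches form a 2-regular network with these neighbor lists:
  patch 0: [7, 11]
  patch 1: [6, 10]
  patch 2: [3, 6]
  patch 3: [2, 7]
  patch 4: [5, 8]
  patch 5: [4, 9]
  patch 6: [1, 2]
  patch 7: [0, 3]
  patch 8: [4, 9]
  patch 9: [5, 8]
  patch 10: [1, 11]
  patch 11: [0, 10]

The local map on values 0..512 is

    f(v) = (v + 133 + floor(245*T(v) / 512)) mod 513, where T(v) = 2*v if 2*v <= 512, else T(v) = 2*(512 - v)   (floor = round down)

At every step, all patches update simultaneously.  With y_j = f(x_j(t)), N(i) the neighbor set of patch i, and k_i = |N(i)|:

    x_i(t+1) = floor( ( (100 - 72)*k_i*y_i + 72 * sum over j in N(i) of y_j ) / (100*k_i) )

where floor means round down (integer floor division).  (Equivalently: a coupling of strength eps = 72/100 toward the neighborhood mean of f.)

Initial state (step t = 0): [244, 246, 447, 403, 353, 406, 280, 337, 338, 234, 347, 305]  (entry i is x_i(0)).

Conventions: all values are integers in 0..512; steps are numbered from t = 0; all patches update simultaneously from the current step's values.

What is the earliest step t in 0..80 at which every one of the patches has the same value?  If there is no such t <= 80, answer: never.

Simulating step by step:
t=0: [244, 246, 447, 403, 353, 406, 280, 337, 338, 234, 347, 305]  (not all equal)
t=1: [116, 116, 125, 126, 125, 108, 116, 115, 107, 111, 115, 114]  (not all equal)
t=2: [357, 359, 371, 370, 352, 358, 366, 366, 357, 344, 358, 358]  (not all equal)
t=3: [125, 125, 125, 125, 125, 124, 125, 125, 124, 124, 125, 125]  (not all equal)
t=4: [377, 377, 377, 377, 375, 375, 377, 377, 375, 375, 377, 377]  (not all equal)
t=5: [126, 126, 126, 126, 126, 126, 126, 126, 126, 126, 126, 126]  (all equal)

Answer: 5
Key observation: Synchronization is absorbing here: once all patches are equal they stay equal, and step 5 is the first all-equal step.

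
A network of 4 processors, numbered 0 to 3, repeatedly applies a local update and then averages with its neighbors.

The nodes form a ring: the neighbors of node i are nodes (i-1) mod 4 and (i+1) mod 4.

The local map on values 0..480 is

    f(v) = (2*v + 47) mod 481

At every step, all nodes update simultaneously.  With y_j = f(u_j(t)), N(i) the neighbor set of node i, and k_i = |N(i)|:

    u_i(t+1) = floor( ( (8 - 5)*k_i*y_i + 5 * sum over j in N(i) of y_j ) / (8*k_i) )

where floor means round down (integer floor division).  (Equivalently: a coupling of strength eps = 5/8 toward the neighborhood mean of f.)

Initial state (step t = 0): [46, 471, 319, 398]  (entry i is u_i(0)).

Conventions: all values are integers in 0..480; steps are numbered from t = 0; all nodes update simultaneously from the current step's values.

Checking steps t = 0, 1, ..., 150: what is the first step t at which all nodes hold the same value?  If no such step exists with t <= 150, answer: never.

Simulating step by step:
t=0: [46, 471, 319, 398]  (not all equal)
t=1: [173, 117, 198, 242]  (not all equal)
t=2: [250, 366, 269, 280]  (not all equal)
t=3: [157, 164, 171, 100]  (not all equal)
t=4: [329, 375, 340, 327]  (not all equal)
t=5: [251, 265, 259, 229]  (not all equal)
t=6: [63, 83, 69, 56]  (not all equal)
t=7: [181, 191, 185, 171]  (not all equal)
t=8: [409, 419, 412, 404]  (not all equal)
t=9: [387, 393, 389, 382]  (not all equal)
t=10: [340, 345, 342, 337]  (not all equal)
t=11: [247, 251, 248, 245]  (not all equal)
t=12: [61, 63, 62, 59]  (not all equal)
t=13: [169, 171, 169, 168]  (not all equal)
t=14: [385, 386, 385, 384]  (not all equal)
t=15: [336, 336, 336, 335]  (not all equal)
t=16: [237, 238, 237, 237]  (not all equal)
t=17: [40, 40, 40, 40]  (all equal)

Answer: 17
Key observation: Synchronization is absorbing here: once all nodes are equal they stay equal, and step 17 is the first all-equal step.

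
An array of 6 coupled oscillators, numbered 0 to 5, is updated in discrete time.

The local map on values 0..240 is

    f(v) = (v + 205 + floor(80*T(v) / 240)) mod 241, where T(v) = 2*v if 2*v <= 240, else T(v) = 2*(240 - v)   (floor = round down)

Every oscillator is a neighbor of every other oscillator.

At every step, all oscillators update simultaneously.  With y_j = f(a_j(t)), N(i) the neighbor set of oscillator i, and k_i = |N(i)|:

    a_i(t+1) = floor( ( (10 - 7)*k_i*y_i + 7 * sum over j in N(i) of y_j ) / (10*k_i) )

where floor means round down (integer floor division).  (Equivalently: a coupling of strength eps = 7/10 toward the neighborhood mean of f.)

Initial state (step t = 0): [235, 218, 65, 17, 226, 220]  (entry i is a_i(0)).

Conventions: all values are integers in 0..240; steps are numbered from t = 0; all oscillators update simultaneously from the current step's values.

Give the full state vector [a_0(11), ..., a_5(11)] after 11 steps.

Simulating step by step:
t=0: [235, 218, 65, 17, 226, 220]
t=1: [186, 185, 165, 191, 185, 185]
t=2: [184, 184, 183, 184, 184, 184]
t=3: [185, 185, 185, 185, 185, 185]
t=4: [185, 185, 185, 185, 185, 185]
t=5: [185, 185, 185, 185, 185, 185]
t=6: [185, 185, 185, 185, 185, 185]
t=7: [185, 185, 185, 185, 185, 185]
t=8: [185, 185, 185, 185, 185, 185]
t=9: [185, 185, 185, 185, 185, 185]
t=10: [185, 185, 185, 185, 185, 185]
t=11: [185, 185, 185, 185, 185, 185]

Answer: [185, 185, 185, 185, 185, 185]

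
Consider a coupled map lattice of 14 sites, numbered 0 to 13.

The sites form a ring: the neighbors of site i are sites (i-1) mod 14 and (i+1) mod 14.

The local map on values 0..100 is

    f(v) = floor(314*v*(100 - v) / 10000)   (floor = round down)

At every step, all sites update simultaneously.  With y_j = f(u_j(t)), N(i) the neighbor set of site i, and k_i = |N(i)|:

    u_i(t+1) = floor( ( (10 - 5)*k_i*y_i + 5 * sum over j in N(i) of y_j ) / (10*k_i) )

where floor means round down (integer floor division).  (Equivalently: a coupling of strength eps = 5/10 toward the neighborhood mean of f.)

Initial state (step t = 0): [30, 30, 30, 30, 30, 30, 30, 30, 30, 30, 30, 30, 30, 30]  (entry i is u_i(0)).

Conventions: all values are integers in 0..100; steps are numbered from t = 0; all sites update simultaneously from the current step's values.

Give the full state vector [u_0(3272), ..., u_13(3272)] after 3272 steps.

Answer: [76, 76, 76, 76, 76, 76, 76, 76, 76, 76, 76, 76, 76, 76]
Key observation: The state at step 12, [76, 76, 76, 76, 76, 76, 76, 76, 76, 76, 76, 76, 76, 76], reappears at step 14: the system is in a cycle of period 2 from step 12 on.  Therefore the state at step 3272 equals the state at step 12 + ((3272 - 12) mod 2) = 12, which is [76, 76, 76, 76, 76, 76, 76, 76, 76, 76, 76, 76, 76, 76].

Derivation:
t=0: [30, 30, 30, 30, 30, 30, 30, 30, 30, 30, 30, 30, 30, 30]
t=1: [65, 65, 65, 65, 65, 65, 65, 65, 65, 65, 65, 65, 65, 65]
t=2: [71, 71, 71, 71, 71, 71, 71, 71, 71, 71, 71, 71, 71, 71]
t=3: [64, 64, 64, 64, 64, 64, 64, 64, 64, 64, 64, 64, 64, 64]
t=4: [72, 72, 72, 72, 72, 72, 72, 72, 72, 72, 72, 72, 72, 72]
t=5: [63, 63, 63, 63, 63, 63, 63, 63, 63, 63, 63, 63, 63, 63]
t=6: [73, 73, 73, 73, 73, 73, 73, 73, 73, 73, 73, 73, 73, 73]
t=7: [61, 61, 61, 61, 61, 61, 61, 61, 61, 61, 61, 61, 61, 61]
t=8: [74, 74, 74, 74, 74, 74, 74, 74, 74, 74, 74, 74, 74, 74]
t=9: [60, 60, 60, 60, 60, 60, 60, 60, 60, 60, 60, 60, 60, 60]
t=10: [75, 75, 75, 75, 75, 75, 75, 75, 75, 75, 75, 75, 75, 75]
t=11: [58, 58, 58, 58, 58, 58, 58, 58, 58, 58, 58, 58, 58, 58]
t=12: [76, 76, 76, 76, 76, 76, 76, 76, 76, 76, 76, 76, 76, 76]
t=13: [57, 57, 57, 57, 57, 57, 57, 57, 57, 57, 57, 57, 57, 57]
t=14: [76, 76, 76, 76, 76, 76, 76, 76, 76, 76, 76, 76, 76, 76]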